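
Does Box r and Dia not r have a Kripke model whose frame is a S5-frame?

Unsatisfiable (every branch closes)

1. Box r and Dia not r, w0
2. Box r, w0
3. Dia not r, w0
4. r, w0
5. not r, w1
6. r, w1
Accessibility: w0Rw0, w0Rw1, w1Rw0, w1Rw1
Branch closes: r and not r both at w1.
(One branch shown.) All branches close.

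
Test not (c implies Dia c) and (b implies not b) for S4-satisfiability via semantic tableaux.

Unsatisfiable (every branch closes)

1. not (c implies Dia c) and (b implies not b), w0
2. not (c implies Dia c), w0   [and-rule on 1]
3. b implies not b, w0   [and-rule on 1]
4. c, w0   [neg-implies-rule on 2]
5. not Dia c, w0   [neg-implies-rule on 2]
6. not c, w0   [neg-Dia-rule on 5 via w0Rw0]
Accessibility: w0Rw0
Branch closes: c and not c both at w0.
Every branch closes; the branch above is one of them.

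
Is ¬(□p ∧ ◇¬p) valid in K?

Tableau for the negation □p ∧ ◇¬p:
1. □p ∧ ◇¬p, 0
2. □p, 0   [∧-rule on 1]
3. ◇¬p, 0   [∧-rule on 1]
4. ¬p, 1   [◇-rule on 3: fresh world 1, 0R1]
5. p, 1   [□-rule on 2 via 0R1]
Accessibility: 0R1
Branch closes: p and ¬p both at 1.
Every branch of the negation's tableau closes; the branch above is one of them.

Valid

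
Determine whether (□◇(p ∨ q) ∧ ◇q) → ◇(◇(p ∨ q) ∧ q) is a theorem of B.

Tableau for the negation ¬((□◇(p ∨ q) ∧ ◇q) → ◇(◇(p ∨ q) ∧ q)):
1. ¬((□◇(p ∨ q) ∧ ◇q) → ◇(◇(p ∨ q) ∧ q)), w0
2. □◇(p ∨ q) ∧ ◇q, w0   [¬→-rule on 1]
3. ¬◇(◇(p ∨ q) ∧ q), w0   [¬→-rule on 1]
4. □◇(p ∨ q), w0   [∧-rule on 2]
5. ◇q, w0   [∧-rule on 2]
6. ¬(◇(p ∨ q) ∧ q), w0   [¬◇-rule on 3 via w0Rw0]
7. ◇(p ∨ q), w0   [□-rule on 4 via w0Rw0]
8. ¬q, w0   [¬∧-rule on 6 (branches; this branch)]
9. q, w1   [◇-rule on 5: fresh world w1, w0Rw1]
10. ¬(◇(p ∨ q) ∧ q), w1   [¬◇-rule on 3 via w0Rw1]
11. ◇(p ∨ q), w1   [□-rule on 4 via w0Rw1]
12. ¬◇(p ∨ q), w1   [¬∧-rule on 10 (branches; this branch)]
13. ¬(p ∨ q), w0   [¬◇-rule on 12 via w1Rw0]
14. ¬p, w0   [¬∨-rule on 13]
15. ¬(p ∨ q), w1   [¬◇-rule on 12 via w1Rw1]
16. ¬p, w1   [¬∨-rule on 15]
17. ¬q, w1   [¬∨-rule on 15]
Accessibility: w0Rw0, w0Rw1, w1Rw0, w1Rw1
Branch closes: q and ¬q both at w1.
Every branch of the negation's tableau closes; the branch above is one of them.

Valid in B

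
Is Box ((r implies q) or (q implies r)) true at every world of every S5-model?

Tableau for the negation not Box ((r implies q) or (q implies r)):
1. not Box ((r implies q) or (q implies r)), 0
2. not ((r implies q) or (q implies r)), 1
3. not (r implies q), 1
4. not (q implies r), 1
5. r, 1
6. not q, 1
7. q, 1
8. not r, 1
Accessibility: 0R0, 0R1, 1R0, 1R1
Branch closes: q and not q both at 1.
All branches of the negation close; one closing branch shown above.

Valid in S5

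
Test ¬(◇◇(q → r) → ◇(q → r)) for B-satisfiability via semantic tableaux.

Satisfiable (open branch found)

1. ¬(◇◇(q → r) → ◇(q → r)), u
2. ◇◇(q → r), u
3. ¬◇(q → r), u
4. ¬(q → r), u
5. q, u
6. ¬r, u
7. ◇(q → r), v
8. ¬(q → r), v
9. q, v
10. ¬r, v
11. q → r, w
12. r, w
Accessibility: uRu, uRv, vRu, vRv, vRw, wRv, wRw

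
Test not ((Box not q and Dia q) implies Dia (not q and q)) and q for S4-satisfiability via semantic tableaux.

Unsatisfiable (every branch closes)

1. not ((Box not q and Dia q) implies Dia (not q and q)) and q, u
2. not ((Box not q and Dia q) implies Dia (not q and q)), u   [and-rule on 1]
3. q, u   [and-rule on 1]
4. Box not q and Dia q, u   [neg-implies-rule on 2]
5. not Dia (not q and q), u   [neg-implies-rule on 2]
6. Box not q, u   [and-rule on 4]
7. Dia q, u   [and-rule on 4]
8. not (not q and q), u   [neg-Dia-rule on 5 via uRu]
9. not q, u   [Box-rule on 6 via uRu]
Accessibility: uRu
Branch closes: q and not q both at u.
Every branch closes; the branch above is one of them.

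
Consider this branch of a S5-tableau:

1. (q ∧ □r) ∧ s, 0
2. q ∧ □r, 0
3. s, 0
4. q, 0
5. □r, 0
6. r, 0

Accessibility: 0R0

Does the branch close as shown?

Not closed

No atom appears with both signs at the same world.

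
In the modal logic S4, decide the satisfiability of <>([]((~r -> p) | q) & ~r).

Satisfiable

1. <>([]((~r -> p) | q) & ~r), u
2. []((~r -> p) | q) & ~r, v   [<>-rule on 1: fresh world v, uRv]
3. []((~r -> p) | q), v   [&-rule on 2]
4. ~r, v   [&-rule on 2]
5. (~r -> p) | q, v   [[]-rule on 3 via vRv]
6. q, v   [|-rule on 5 (branches; this branch)]
Accessibility: uRu, uRv, vRv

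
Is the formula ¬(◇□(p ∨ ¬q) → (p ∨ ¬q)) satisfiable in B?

1. ¬(◇□(p ∨ ¬q) → (p ∨ ¬q)), u
2. ◇□(p ∨ ¬q), u   [¬→-rule on 1]
3. ¬(p ∨ ¬q), u   [¬→-rule on 1]
4. ¬p, u   [¬∨-rule on 3]
5. q, u   [¬∨-rule on 3]
6. □(p ∨ ¬q), v   [◇-rule on 2: fresh world v, uRv]
7. p ∨ ¬q, u   [□-rule on 6 via vRu]
8. p ∨ ¬q, v   [□-rule on 6 via vRv]
9. ¬q, u   [∨-rule on 7 (branches; this branch)]
Accessibility: uRu, uRv, vRu, vRv
Branch closes: q and ¬q both at u.
All branches of the tableau close; one closing branch shown above.

Unsatisfiable (every branch closes)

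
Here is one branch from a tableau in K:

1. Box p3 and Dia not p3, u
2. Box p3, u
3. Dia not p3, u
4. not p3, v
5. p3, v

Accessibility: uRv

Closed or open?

Closed

Both p3 and not p3 appear at v.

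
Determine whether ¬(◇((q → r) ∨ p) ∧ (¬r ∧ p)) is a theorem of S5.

Tableau for the negation ◇((q → r) ∨ p) ∧ (¬r ∧ p):
1. ◇((q → r) ∨ p) ∧ (¬r ∧ p), w0
2. ◇((q → r) ∨ p), w0
3. ¬r ∧ p, w0
4. ¬r, w0
5. p, w0
6. (q → r) ∨ p, w1
7. p, w1
Accessibility: w0Rw0, w0Rw1, w1Rw0, w1Rw1
The negation has an open branch (countermodel exists).

Invalid (countermodel exists)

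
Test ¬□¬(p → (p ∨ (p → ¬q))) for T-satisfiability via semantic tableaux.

1. ¬□¬(p → (p ∨ (p → ¬q))), w0
2. p → (p ∨ (p → ¬q)), w1   [¬□-rule on 1: fresh world w1, w0Rw1]
3. p ∨ (p → ¬q), w1   [→-rule on 2 (branches; this branch)]
4. p → ¬q, w1   [∨-rule on 3 (branches; this branch)]
5. ¬q, w1   [→-rule on 4 (branches; this branch)]
Accessibility: w0Rw0, w0Rw1, w1Rw1

Yes, satisfiable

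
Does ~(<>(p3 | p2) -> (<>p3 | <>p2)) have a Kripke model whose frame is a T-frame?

1. ~(<>(p3 | p2) -> (<>p3 | <>p2)), 0
2. <>(p3 | p2), 0
3. ~(<>p3 | <>p2), 0
4. ~<>p3, 0
5. ~<>p2, 0
6. ~p3, 0
7. ~p2, 0
8. p3 | p2, 1
9. ~p3, 1
10. ~p2, 1
11. p2, 1
Accessibility: 0R0, 0R1, 1R1
Branch closes: p2 and ~p2 both at 1.
(One branch shown.) All branches close.

Unsatisfiable (every branch closes)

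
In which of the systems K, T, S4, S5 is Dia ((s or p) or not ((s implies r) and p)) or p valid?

T-tableau for the negation not (Dia ((s or p) or not ((s implies r) and p)) or p):
1. not (Dia ((s or p) or not ((s implies r) and p)) or p), 0
2. not Dia ((s or p) or not ((s implies r) and p)), 0   [neg-or-rule on 1]
3. not p, 0   [neg-or-rule on 1]
4. not ((s or p) or not ((s implies r) and p)), 0   [neg-Dia-rule on 2 via 0R0]
5. not (s or p), 0   [neg-or-rule on 4]
6. (s implies r) and p, 0   [neg-or-rule on 4]
7. not s, 0   [neg-or-rule on 5]
8. s implies r, 0   [and-rule on 6]
9. p, 0   [and-rule on 6]
Accessibility: 0R0
Branch closes: p and not p both at 0.
Every branch closes (one shown): valid in T, hence also in S4, S5 (every theorem of T is a theorem of S4 and S5).
K-tableau for the negation not (Dia ((s or p) or not ((s implies r) and p)) or p):
1. not (Dia ((s or p) or not ((s implies r) and p)) or p), 0
2. not Dia ((s or p) or not ((s implies r) and p)), 0   [neg-or-rule on 1]
3. not p, 0   [neg-or-rule on 1]
Complete open branch: countermodel on a K-frame, so not valid in K.

T, S4, S5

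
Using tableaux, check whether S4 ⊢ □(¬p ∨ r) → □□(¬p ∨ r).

Valid

Tableau for the negation ¬(□(¬p ∨ r) → □□(¬p ∨ r)):
1. ¬(□(¬p ∨ r) → □□(¬p ∨ r)), w0
2. □(¬p ∨ r), w0
3. ¬□□(¬p ∨ r), w0
4. ¬p ∨ r, w0
5. r, w0
6. ¬□(¬p ∨ r), w1
7. ¬p ∨ r, w1
8. r, w1
9. ¬(¬p ∨ r), w2
10. p, w2
11. ¬r, w2
12. ¬p ∨ r, w2
13. r, w2
Accessibility: w0Rw0, w0Rw1, w0Rw2, w1Rw1, w1Rw2, w2Rw2
Branch closes: r and ¬r both at w2.
All branches of the negation close; one closing branch shown above.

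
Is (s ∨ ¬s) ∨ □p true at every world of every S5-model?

Tableau for the negation ¬((s ∨ ¬s) ∨ □p):
1. ¬((s ∨ ¬s) ∨ □p), 0
2. ¬(s ∨ ¬s), 0
3. ¬□p, 0
4. ¬s, 0
5. s, 0
Accessibility: 0R0
Branch closes: s and ¬s both at 0.
All branches of the negation close; one closing branch shown above.

Valid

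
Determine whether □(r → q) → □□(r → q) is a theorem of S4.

Tableau for the negation ¬(□(r → q) → □□(r → q)):
1. ¬(□(r → q) → □□(r → q)), w0
2. □(r → q), w0
3. ¬□□(r → q), w0
4. r → q, w0
5. q, w0
6. ¬□(r → q), w1
7. r → q, w1
8. q, w1
9. ¬(r → q), w2
10. r, w2
11. ¬q, w2
12. r → q, w2
13. q, w2
Accessibility: w0Rw0, w0Rw1, w0Rw2, w1Rw1, w1Rw2, w2Rw2
Branch closes: q and ¬q both at w2.
All branches of the negation close; one closing branch shown above.

Valid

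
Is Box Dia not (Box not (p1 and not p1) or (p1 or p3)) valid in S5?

Tableau for the negation not Box Dia not (Box not (p1 and not p1) or (p1 or p3)):
1. not Box Dia not (Box not (p1 and not p1) or (p1 or p3)), u
2. not Dia not (Box not (p1 and not p1) or (p1 or p3)), v
3. Box not (p1 and not p1) or (p1 or p3), u
4. Box not (p1 and not p1) or (p1 or p3), v
5. p1 or p3, u
6. p1 or p3, v
7. p3, u
8. p3, v
Accessibility: uRu, uRv, vRu, vRv
The negation has an open branch (countermodel exists).

No, not valid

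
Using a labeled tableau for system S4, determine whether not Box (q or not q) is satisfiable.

Unsatisfiable (every branch closes)

1. not Box (q or not q), w0
2. not (q or not q), w1
3. not q, w1
4. q, w1
Accessibility: w0Rw0, w0Rw1, w1Rw1
Branch closes: q and not q both at w1.
All branches of the tableau close; one closing branch shown above.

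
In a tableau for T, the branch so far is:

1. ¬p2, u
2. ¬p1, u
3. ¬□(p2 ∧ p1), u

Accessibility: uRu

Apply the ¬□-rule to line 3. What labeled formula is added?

a fresh world v with uRv, and ¬(p2 ∧ p1) at v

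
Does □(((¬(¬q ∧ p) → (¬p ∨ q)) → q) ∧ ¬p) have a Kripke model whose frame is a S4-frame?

1. □(((¬(¬q ∧ p) → (¬p ∨ q)) → q) ∧ ¬p), w0
2. ((¬(¬q ∧ p) → (¬p ∨ q)) → q) ∧ ¬p, w0   [□-rule on 1 via w0Rw0]
3. (¬(¬q ∧ p) → (¬p ∨ q)) → q, w0   [∧-rule on 2]
4. ¬p, w0   [∧-rule on 2]
5. q, w0   [→-rule on 3 (branches; this branch)]
Accessibility: w0Rw0

Yes, satisfiable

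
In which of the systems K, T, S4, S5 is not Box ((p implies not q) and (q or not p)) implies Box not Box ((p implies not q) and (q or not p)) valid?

S5

S4-tableau for the negation not (not Box ((p implies not q) and (q or not p)) implies Box not Box ((p implies not q) and (q or not p))):
1. not (not Box ((p implies not q) and (q or not p)) implies Box not Box ((p implies not q) and (q or not p))), u
2. not Box ((p implies not q) and (q or not p)), u
3. not Box not Box ((p implies not q) and (q or not p)), u
4. not ((p implies not q) and (q or not p)), v
5. not (q or not p), v
6. not q, v
7. p, v
8. Box ((p implies not q) and (q or not p)), w
9. (p implies not q) and (q or not p), w
10. p implies not q, w
11. q or not p, w
12. not q, w
13. not p, w
Accessibility: uRu, uRv, uRw, vRv, wRw
Complete open branch: countermodel on an S4-frame, so not valid in S4, nor in K, T (the same frame is also a K-frame and a T-frame).
S5-tableau for the negation not (not Box ((p implies not q) and (q or not p)) implies Box not Box ((p implies not q) and (q or not p))):
1. not (not Box ((p implies not q) and (q or not p)) implies Box not Box ((p implies not q) and (q or not p))), u
2. not Box ((p implies not q) and (q or not p)), u
3. not Box not Box ((p implies not q) and (q or not p)), u
4. not ((p implies not q) and (q or not p)), v
5. not (q or not p), v
6. not q, v
7. p, v
8. Box ((p implies not q) and (q or not p)), w
9. (p implies not q) and (q or not p), u
10. p implies not q, u
11. q or not p, u
12. (p implies not q) and (q or not p), v
13. p implies not q, v
14. q or not p, v
15. (p implies not q) and (q or not p), w
16. p implies not q, w
17. q or not p, w
18. not q, u
19. not p, u
20. not p, v
Accessibility: uRu, uRv, uRw, vRu, vRv, vRw, wRu, wRv, wRw
Branch closes: p and not p both at v.
Every branch closes (one shown): valid in S5.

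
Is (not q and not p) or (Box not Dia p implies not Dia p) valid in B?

Valid

Tableau for the negation not ((not q and not p) or (Box not Dia p implies not Dia p)):
1. not ((not q and not p) or (Box not Dia p implies not Dia p)), w0
2. not (not q and not p), w0
3. not (Box not Dia p implies not Dia p), w0
4. Box not Dia p, w0
5. Dia p, w0
6. not Dia p, w0
7. not p, w0
8. q, w0
9. p, w1
10. not Dia p, w1
11. not p, w1
Accessibility: w0Rw0, w0Rw1, w1Rw0, w1Rw1
Branch closes: p and not p both at w1.
Every branch of the negation's tableau closes; the branch above is one of them.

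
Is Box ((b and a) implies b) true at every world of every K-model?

Valid in K

Tableau for the negation not Box ((b and a) implies b):
1. not Box ((b and a) implies b), 0
2. not ((b and a) implies b), 1
3. b and a, 1
4. not b, 1
5. b, 1
6. a, 1
Accessibility: 0R1
Branch closes: b and not b both at 1.
Every branch of the negation's tableau closes; the branch above is one of them.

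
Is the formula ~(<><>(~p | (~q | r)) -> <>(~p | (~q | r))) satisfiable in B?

Yes, satisfiable

1. ~(<><>(~p | (~q | r)) -> <>(~p | (~q | r))), u
2. <><>(~p | (~q | r)), u
3. ~<>(~p | (~q | r)), u
4. ~(~p | (~q | r)), u
5. p, u
6. ~(~q | r), u
7. q, u
8. ~r, u
9. <>(~p | (~q | r)), v
10. ~(~p | (~q | r)), v
11. p, v
12. ~(~q | r), v
13. q, v
14. ~r, v
15. ~p | (~q | r), w
16. ~q | r, w
17. r, w
Accessibility: uRu, uRv, vRu, vRv, vRw, wRv, wRw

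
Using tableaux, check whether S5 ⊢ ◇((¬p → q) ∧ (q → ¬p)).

Not valid

Tableau for the negation ¬◇((¬p → q) ∧ (q → ¬p)):
1. ¬◇((¬p → q) ∧ (q → ¬p)), 0
2. ¬((¬p → q) ∧ (q → ¬p)), 0
3. ¬(q → ¬p), 0
4. q, 0
5. p, 0
Accessibility: 0R0
The negation has an open branch (countermodel exists).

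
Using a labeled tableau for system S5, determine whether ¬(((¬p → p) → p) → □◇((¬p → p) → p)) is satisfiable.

1. ¬(((¬p → p) → p) → □◇((¬p → p) → p)), 0
2. (¬p → p) → p, 0
3. ¬□◇((¬p → p) → p), 0
4. ¬(¬p → p), 0
5. ¬p, 0
6. ¬◇((¬p → p) → p), 1
7. ¬((¬p → p) → p), 0
8. ¬p → p, 0
9. ¬((¬p → p) → p), 1
10. ¬p → p, 1
11. ¬p, 1
12. p, 0
Accessibility: 0R0, 0R1, 1R0, 1R1
Branch closes: p and ¬p both at 0.
(One branch shown.) All branches close.

Unsatisfiable (every branch closes)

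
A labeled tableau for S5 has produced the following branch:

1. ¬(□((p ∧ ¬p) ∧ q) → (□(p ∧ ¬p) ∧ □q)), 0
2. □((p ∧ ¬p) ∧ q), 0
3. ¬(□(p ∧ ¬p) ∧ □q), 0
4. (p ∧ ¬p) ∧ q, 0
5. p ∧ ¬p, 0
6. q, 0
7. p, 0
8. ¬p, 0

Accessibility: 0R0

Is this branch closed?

Closed

Both p and ¬p appear at 0.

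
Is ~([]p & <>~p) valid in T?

Tableau for the negation []p & <>~p:
1. []p & <>~p, 0
2. []p, 0
3. <>~p, 0
4. p, 0
5. ~p, 1
6. p, 1
Accessibility: 0R0, 0R1, 1R1
Branch closes: p and ~p both at 1.
Every branch of the negation's tableau closes; the branch above is one of them.

Valid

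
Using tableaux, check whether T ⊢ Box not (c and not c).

Valid in T

Tableau for the negation not Box not (c and not c):
1. not Box not (c and not c), 0
2. c and not c, 1   [neg-Box-rule on 1: fresh world 1, 0R1]
3. c, 1   [and-rule on 2]
4. not c, 1   [and-rule on 2]
Accessibility: 0R0, 0R1, 1R1
Branch closes: c and not c both at 1.
All branches of the negation close; one closing branch shown above.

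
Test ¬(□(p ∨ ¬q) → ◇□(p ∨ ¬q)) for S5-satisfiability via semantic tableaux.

1. ¬(□(p ∨ ¬q) → ◇□(p ∨ ¬q)), u
2. □(p ∨ ¬q), u
3. ¬◇□(p ∨ ¬q), u
4. p ∨ ¬q, u
5. ¬□(p ∨ ¬q), u
6. ¬q, u
7. ¬(p ∨ ¬q), v
8. ¬p, v
9. q, v
10. p ∨ ¬q, v
11. ¬□(p ∨ ¬q), v
12. ¬q, v
Accessibility: uRu, uRv, vRu, vRv
Branch closes: q and ¬q both at v.
(One branch shown.) All branches close.

Unsatisfiable (every branch closes)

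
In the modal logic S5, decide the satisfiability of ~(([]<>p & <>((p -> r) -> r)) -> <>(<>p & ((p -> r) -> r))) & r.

1. ~(([]<>p & <>((p -> r) -> r)) -> <>(<>p & ((p -> r) -> r))) & r, w0
2. ~(([]<>p & <>((p -> r) -> r)) -> <>(<>p & ((p -> r) -> r))), w0
3. r, w0
4. []<>p & <>((p -> r) -> r), w0
5. ~<>(<>p & ((p -> r) -> r)), w0
6. []<>p, w0
7. <>((p -> r) -> r), w0
8. ~(<>p & ((p -> r) -> r)), w0
9. <>p, w0
10. ~<>p, w0
11. ~p, w0
12. (p -> r) -> r, w1
13. ~(<>p & ((p -> r) -> r)), w1
14. <>p, w1
15. ~p, w1
16. r, w1
17. ~<>p, w1
18. p, w2
19. ~(<>p & ((p -> r) -> r)), w2
20. <>p, w2
21. ~p, w2
Accessibility: w0Rw0, w0Rw1, w0Rw2, w1Rw0, w1Rw1, w1Rw2, w2Rw0, w2Rw1, w2Rw2
Branch closes: p and ~p both at w2.
Every branch closes; the branch above is one of them.

Unsatisfiable (every branch closes)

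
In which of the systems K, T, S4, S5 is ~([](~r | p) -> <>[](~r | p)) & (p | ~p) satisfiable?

K

T-tableau for the formula:
1. ~([](~r | p) -> <>[](~r | p)) & (p | ~p), u
2. ~([](~r | p) -> <>[](~r | p)), u   [&-rule on 1]
3. p | ~p, u   [&-rule on 1]
4. [](~r | p), u   [~->-rule on 2]
5. ~<>[](~r | p), u   [~->-rule on 2]
6. ~r | p, u   [[]-rule on 4 via uRu]
7. ~[](~r | p), u   [~<>-rule on 5 via uRu]
8. ~p, u   [|-rule on 3 (branches; this branch)]
9. ~r, u   [|-rule on 6 (branches; this branch)]
10. ~(~r | p), v   [~[]-rule on 7: fresh world v, uRv]
11. r, v   [~|-rule on 10]
12. ~p, v   [~|-rule on 10]
13. ~r | p, v   [[]-rule on 4 via uRv]
14. ~[](~r | p), v   [~<>-rule on 5 via uRv]
15. p, v   [|-rule on 13 (branches; this branch)]
Accessibility: uRu, uRv, vRv
Branch closes: p and ~p both at v.
Every branch closes (one shown): unsatisfiable in T, hence also in S4, S5 (every S4/S5-frame is a T-frame).
K-tableau for the formula:
1. ~([](~r | p) -> <>[](~r | p)) & (p | ~p), u
2. ~([](~r | p) -> <>[](~r | p)), u   [&-rule on 1]
3. p | ~p, u   [&-rule on 1]
4. [](~r | p), u   [~->-rule on 2]
5. ~<>[](~r | p), u   [~->-rule on 2]
6. ~p, u   [|-rule on 3 (branches; this branch)]
Complete open branch: satisfiable in K.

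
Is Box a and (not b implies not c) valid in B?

Invalid (countermodel exists)

Tableau for the negation not (Box a and (not b implies not c)):
1. not (Box a and (not b implies not c)), w0
2. not (not b implies not c), w0
3. not b, w0
4. c, w0
Accessibility: w0Rw0
The negation has an open branch (countermodel exists).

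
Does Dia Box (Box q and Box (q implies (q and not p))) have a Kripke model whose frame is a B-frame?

1. Dia Box (Box q and Box (q implies (q and not p))), u
2. Box (Box q and Box (q implies (q and not p))), v
3. Box q and Box (q implies (q and not p)), u
4. Box q, u
5. Box (q implies (q and not p)), u
6. Box q and Box (q implies (q and not p)), v
7. Box q, v
8. Box (q implies (q and not p)), v
9. q, u
10. q, v
11. q implies (q and not p), u
12. q implies (q and not p), v
13. q and not p, u
14. not p, u
15. q and not p, v
16. not p, v
Accessibility: uRu, uRv, vRu, vRv

Satisfiable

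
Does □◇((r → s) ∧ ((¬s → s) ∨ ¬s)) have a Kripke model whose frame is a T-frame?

1. □◇((r → s) ∧ ((¬s → s) ∨ ¬s)), w0
2. ◇((r → s) ∧ ((¬s → s) ∨ ¬s)), w0
3. (r → s) ∧ ((¬s → s) ∨ ¬s), w1
4. r → s, w1
5. (¬s → s) ∨ ¬s, w1
6. ◇((r → s) ∧ ((¬s → s) ∨ ¬s)), w1
7. s, w1
8. ¬s → s, w1
9. (r → s) ∧ ((¬s → s) ∨ ¬s), w2
10. r → s, w2
11. (¬s → s) ∨ ¬s, w2
12. s, w2
13. ¬s → s, w2
Accessibility: w0Rw0, w0Rw1, w1Rw1, w1Rw2, w2Rw2

Yes, satisfiable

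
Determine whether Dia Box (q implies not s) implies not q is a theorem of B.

Tableau for the negation not (Dia Box (q implies not s) implies not q):
1. not (Dia Box (q implies not s) implies not q), 0
2. Dia Box (q implies not s), 0
3. q, 0
4. Box (q implies not s), 1
5. q implies not s, 0
6. q implies not s, 1
7. not s, 0
8. not s, 1
Accessibility: 0R0, 0R1, 1R0, 1R1
The negation has an open branch (countermodel exists).

Invalid (countermodel exists)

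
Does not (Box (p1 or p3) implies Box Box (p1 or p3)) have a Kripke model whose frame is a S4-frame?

No, unsatisfiable

1. not (Box (p1 or p3) implies Box Box (p1 or p3)), w0
2. Box (p1 or p3), w0   [neg-implies-rule on 1]
3. not Box Box (p1 or p3), w0   [neg-implies-rule on 1]
4. p1 or p3, w0   [Box-rule on 2 via w0Rw0]
5. p3, w0   [or-rule on 4 (branches; this branch)]
6. not Box (p1 or p3), w1   [neg-Box-rule on 3: fresh world w1, w0Rw1]
7. p1 or p3, w1   [Box-rule on 2 via w0Rw1]
8. p3, w1   [or-rule on 7 (branches; this branch)]
9. not (p1 or p3), w2   [neg-Box-rule on 6: fresh world w2, w1Rw2]
10. not p1, w2   [neg-or-rule on 9]
11. not p3, w2   [neg-or-rule on 9]
12. p1 or p3, w2   [Box-rule on 2 via w0Rw2]
13. p3, w2   [or-rule on 12 (branches; this branch)]
Accessibility: w0Rw0, w0Rw1, w0Rw2, w1Rw1, w1Rw2, w2Rw2
Branch closes: p3 and not p3 both at w2.
All branches of the tableau close; one closing branch shown above.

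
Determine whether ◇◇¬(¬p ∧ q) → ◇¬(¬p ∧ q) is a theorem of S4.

Tableau for the negation ¬(◇◇¬(¬p ∧ q) → ◇¬(¬p ∧ q)):
1. ¬(◇◇¬(¬p ∧ q) → ◇¬(¬p ∧ q)), u
2. ◇◇¬(¬p ∧ q), u   [¬→-rule on 1]
3. ¬◇¬(¬p ∧ q), u   [¬→-rule on 1]
4. ¬p ∧ q, u   [¬◇-rule on 3 via uRu]
5. ¬p, u   [∧-rule on 4]
6. q, u   [∧-rule on 4]
7. ◇¬(¬p ∧ q), v   [◇-rule on 2: fresh world v, uRv]
8. ¬p ∧ q, v   [¬◇-rule on 3 via uRv]
9. ¬p, v   [∧-rule on 8]
10. q, v   [∧-rule on 8]
11. ¬(¬p ∧ q), w   [◇-rule on 7: fresh world w, vRw]
12. ¬p ∧ q, w   [¬◇-rule on 3 via uRw]
13. ¬p, w   [∧-rule on 12]
14. q, w   [∧-rule on 12]
15. ¬q, w   [¬∧-rule on 11 (branches; this branch)]
Accessibility: uRu, uRv, uRw, vRv, vRw, wRw
Branch closes: q and ¬q both at w.
Every branch of the negation's tableau closes; the branch above is one of them.

Valid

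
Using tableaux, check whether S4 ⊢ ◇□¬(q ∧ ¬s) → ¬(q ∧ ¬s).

Tableau for the negation ¬(◇□¬(q ∧ ¬s) → ¬(q ∧ ¬s)):
1. ¬(◇□¬(q ∧ ¬s) → ¬(q ∧ ¬s)), u
2. ◇□¬(q ∧ ¬s), u   [¬→-rule on 1]
3. q ∧ ¬s, u   [¬→-rule on 1]
4. q, u   [∧-rule on 3]
5. ¬s, u   [∧-rule on 3]
6. □¬(q ∧ ¬s), v   [◇-rule on 2: fresh world v, uRv]
7. ¬(q ∧ ¬s), v   [□-rule on 6 via vRv]
8. s, v   [¬∧-rule on 7 (branches; this branch)]
Accessibility: uRu, uRv, vRv
The negation has an open branch (countermodel exists).

No, not valid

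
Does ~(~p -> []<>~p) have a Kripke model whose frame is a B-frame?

1. ~(~p -> []<>~p), u
2. ~p, u
3. ~[]<>~p, u
4. ~<>~p, v
5. p, u
Accessibility: uRu, uRv, vRu, vRv
Branch closes: p and ~p both at u.
(One branch shown.) All branches close.

Unsatisfiable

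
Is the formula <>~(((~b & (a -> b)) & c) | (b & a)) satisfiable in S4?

Satisfiable

1. <>~(((~b & (a -> b)) & c) | (b & a)), 0
2. ~(((~b & (a -> b)) & c) | (b & a)), 1
3. ~((~b & (a -> b)) & c), 1
4. ~(b & a), 1
5. ~c, 1
6. ~a, 1
Accessibility: 0R0, 0R1, 1R1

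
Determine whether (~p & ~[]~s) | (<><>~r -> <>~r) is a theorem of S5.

Yes, valid

Tableau for the negation ~((~p & ~[]~s) | (<><>~r -> <>~r)):
1. ~((~p & ~[]~s) | (<><>~r -> <>~r)), u
2. ~(~p & ~[]~s), u   [~|-rule on 1]
3. ~(<><>~r -> <>~r), u   [~|-rule on 1]
4. <><>~r, u   [~->-rule on 3]
5. ~<>~r, u   [~->-rule on 3]
6. r, u   [~<>-rule on 5 via uRu]
7. []~s, u   [~&-rule on 2 (branches; this branch)]
8. ~s, u   [[]-rule on 7 via uRu]
9. <>~r, v   [<>-rule on 4: fresh world v, uRv]
10. r, v   [~<>-rule on 5 via uRv]
11. ~s, v   [[]-rule on 7 via uRv]
12. ~r, w   [<>-rule on 9: fresh world w, vRw]
13. r, w   [~<>-rule on 5 via uRw]
Accessibility: uRu, uRv, uRw, vRu, vRv, vRw, wRu, wRv, wRw
Branch closes: r and ~r both at w.
All branches of the negation close; one closing branch shown above.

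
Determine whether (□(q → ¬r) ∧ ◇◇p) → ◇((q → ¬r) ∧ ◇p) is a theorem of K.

Valid

Tableau for the negation ¬((□(q → ¬r) ∧ ◇◇p) → ◇((q → ¬r) ∧ ◇p)):
1. ¬((□(q → ¬r) ∧ ◇◇p) → ◇((q → ¬r) ∧ ◇p)), u
2. □(q → ¬r) ∧ ◇◇p, u
3. ¬◇((q → ¬r) ∧ ◇p), u
4. □(q → ¬r), u
5. ◇◇p, u
6. ◇p, v
7. ¬((q → ¬r) ∧ ◇p), v
8. q → ¬r, v
9. ¬◇p, v
10. ¬r, v
11. p, w
12. ¬p, w
Accessibility: uRv, vRw
Branch closes: p and ¬p both at w.
Every branch of the negation's tableau closes; the branch above is one of them.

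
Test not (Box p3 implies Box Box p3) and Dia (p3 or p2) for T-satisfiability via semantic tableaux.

1. not (Box p3 implies Box Box p3) and Dia (p3 or p2), u
2. not (Box p3 implies Box Box p3), u   [and-rule on 1]
3. Dia (p3 or p2), u   [and-rule on 1]
4. Box p3, u   [neg-implies-rule on 2]
5. not Box Box p3, u   [neg-implies-rule on 2]
6. p3, u   [Box-rule on 4 via uRu]
7. p3 or p2, v   [Dia-rule on 3: fresh world v, uRv]
8. p3, v   [Box-rule on 4 via uRv]
9. p2, v   [or-rule on 7 (branches; this branch)]
10. not Box p3, w   [neg-Box-rule on 5: fresh world w, uRw]
11. p3, w   [Box-rule on 4 via uRw]
12. not p3, x   [neg-Box-rule on 10: fresh world x, wRx]
Accessibility: uRu, uRv, uRw, vRv, wRw, wRx, xRx

Yes, satisfiable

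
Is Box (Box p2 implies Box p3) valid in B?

Invalid (countermodel exists)

Tableau for the negation not Box (Box p2 implies Box p3):
1. not Box (Box p2 implies Box p3), u
2. not (Box p2 implies Box p3), v   [neg-Box-rule on 1: fresh world v, uRv]
3. Box p2, v   [neg-implies-rule on 2]
4. not Box p3, v   [neg-implies-rule on 2]
5. p2, u   [Box-rule on 3 via vRu]
6. p2, v   [Box-rule on 3 via vRv]
7. not p3, w   [neg-Box-rule on 4: fresh world w, vRw]
8. p2, w   [Box-rule on 3 via vRw]
Accessibility: uRu, uRv, vRu, vRv, vRw, wRv, wRw
The negation has an open branch (countermodel exists).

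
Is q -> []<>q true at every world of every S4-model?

Tableau for the negation ~(q -> []<>q):
1. ~(q -> []<>q), w0
2. q, w0
3. ~[]<>q, w0
4. ~<>q, w1
5. ~q, w1
Accessibility: w0Rw0, w0Rw1, w1Rw1
The negation has an open branch (countermodel exists).

Invalid (countermodel exists)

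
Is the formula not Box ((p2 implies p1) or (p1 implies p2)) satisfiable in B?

Unsatisfiable

1. not Box ((p2 implies p1) or (p1 implies p2)), w0
2. not ((p2 implies p1) or (p1 implies p2)), w1
3. not (p2 implies p1), w1
4. not (p1 implies p2), w1
5. p2, w1
6. not p1, w1
7. p1, w1
8. not p2, w1
Accessibility: w0Rw0, w0Rw1, w1Rw0, w1Rw1
Branch closes: p1 and not p1 both at w1.
(One branch shown.) All branches close.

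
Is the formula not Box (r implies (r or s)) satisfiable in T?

No, unsatisfiable

1. not Box (r implies (r or s)), u
2. not (r implies (r or s)), v
3. r, v
4. not (r or s), v
5. not r, v
6. not s, v
Accessibility: uRu, uRv, vRv
Branch closes: r and not r both at v.
Every branch closes; the branch above is one of them.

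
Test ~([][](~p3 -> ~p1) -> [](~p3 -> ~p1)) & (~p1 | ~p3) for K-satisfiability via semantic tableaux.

1. ~([][](~p3 -> ~p1) -> [](~p3 -> ~p1)) & (~p1 | ~p3), w0
2. ~([][](~p3 -> ~p1) -> [](~p3 -> ~p1)), w0
3. ~p1 | ~p3, w0
4. [][](~p3 -> ~p1), w0
5. ~[](~p3 -> ~p1), w0
6. ~p3, w0
7. ~(~p3 -> ~p1), w1
8. ~p3, w1
9. p1, w1
10. [](~p3 -> ~p1), w1
Accessibility: w0Rw1

Yes, satisfiable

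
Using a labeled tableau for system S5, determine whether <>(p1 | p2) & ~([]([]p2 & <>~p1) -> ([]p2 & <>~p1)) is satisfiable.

1. <>(p1 | p2) & ~([]([]p2 & <>~p1) -> ([]p2 & <>~p1)), u
2. <>(p1 | p2), u
3. ~([]([]p2 & <>~p1) -> ([]p2 & <>~p1)), u
4. []([]p2 & <>~p1), u
5. ~([]p2 & <>~p1), u
6. []p2 & <>~p1, u
7. []p2, u
8. <>~p1, u
9. p2, u
10. ~[]p2, u
11. p1 | p2, v
12. []p2 & <>~p1, v
13. []p2, v
14. <>~p1, v
15. p2, v
16. ~p1, w
17. []p2 & <>~p1, w
18. []p2, w
19. <>~p1, w
20. p2, w
21. ~p2, x
22. []p2 & <>~p1, x
23. []p2, x
24. <>~p1, x
25. p2, x
Accessibility: uRu, uRv, uRw, uRx, vRu, vRv, vRw, vRx, wRu, wRv, wRw, wRx, xRu, xRv, xRw, xRx
Branch closes: p2 and ~p2 both at x.
All branches of the tableau close; one closing branch shown above.

No, unsatisfiable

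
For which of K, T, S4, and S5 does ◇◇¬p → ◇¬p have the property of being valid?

S4, S5

T-tableau for the negation ¬(◇◇¬p → ◇¬p):
1. ¬(◇◇¬p → ◇¬p), u
2. ◇◇¬p, u
3. ¬◇¬p, u
4. p, u
5. ◇¬p, v
6. p, v
7. ¬p, w
Accessibility: uRu, uRv, vRv, vRw, wRw
Complete open branch: countermodel on a T-frame, so not valid in T, nor in K (the same frame is also a K-frame).
S4-tableau for the negation ¬(◇◇¬p → ◇¬p):
1. ¬(◇◇¬p → ◇¬p), u
2. ◇◇¬p, u
3. ¬◇¬p, u
4. p, u
5. ◇¬p, v
6. p, v
7. ¬p, w
8. p, w
Accessibility: uRu, uRv, uRw, vRv, vRw, wRw
Branch closes: p and ¬p both at w.
Every branch closes (one shown): valid in S4, hence also in S5 (every theorem of S4 is a theorem of S5).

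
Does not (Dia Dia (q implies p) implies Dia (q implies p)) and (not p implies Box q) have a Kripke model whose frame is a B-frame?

Yes, satisfiable

1. not (Dia Dia (q implies p) implies Dia (q implies p)) and (not p implies Box q), w0
2. not (Dia Dia (q implies p) implies Dia (q implies p)), w0
3. not p implies Box q, w0
4. Dia Dia (q implies p), w0
5. not Dia (q implies p), w0
6. not (q implies p), w0
7. q, w0
8. not p, w0
9. Box q, w0
10. Dia (q implies p), w1
11. not (q implies p), w1
12. q, w1
13. not p, w1
14. q implies p, w2
15. p, w2
Accessibility: w0Rw0, w0Rw1, w1Rw0, w1Rw1, w1Rw2, w2Rw1, w2Rw2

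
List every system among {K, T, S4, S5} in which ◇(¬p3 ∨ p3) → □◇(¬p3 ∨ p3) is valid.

T, S4, S5

T-tableau for the negation ¬(◇(¬p3 ∨ p3) → □◇(¬p3 ∨ p3)):
1. ¬(◇(¬p3 ∨ p3) → □◇(¬p3 ∨ p3)), w0
2. ◇(¬p3 ∨ p3), w0   [¬→-rule on 1]
3. ¬□◇(¬p3 ∨ p3), w0   [¬→-rule on 1]
4. ¬p3 ∨ p3, w1   [◇-rule on 2: fresh world w1, w0Rw1]
5. p3, w1   [∨-rule on 4 (branches; this branch)]
6. ¬◇(¬p3 ∨ p3), w2   [¬□-rule on 3: fresh world w2, w0Rw2]
7. ¬(¬p3 ∨ p3), w2   [¬◇-rule on 6 via w2Rw2]
8. p3, w2   [¬∨-rule on 7]
9. ¬p3, w2   [¬∨-rule on 7]
Accessibility: w0Rw0, w0Rw1, w0Rw2, w1Rw1, w2Rw2
Branch closes: p3 and ¬p3 both at w2.
Every branch closes (one shown): valid in T, hence also in S4, S5 (every theorem of T is a theorem of S4 and S5).
K-tableau for the negation ¬(◇(¬p3 ∨ p3) → □◇(¬p3 ∨ p3)):
1. ¬(◇(¬p3 ∨ p3) → □◇(¬p3 ∨ p3)), w0
2. ◇(¬p3 ∨ p3), w0   [¬→-rule on 1]
3. ¬□◇(¬p3 ∨ p3), w0   [¬→-rule on 1]
4. ¬p3 ∨ p3, w1   [◇-rule on 2: fresh world w1, w0Rw1]
5. p3, w1   [∨-rule on 4 (branches; this branch)]
6. ¬◇(¬p3 ∨ p3), w2   [¬□-rule on 3: fresh world w2, w0Rw2]
Accessibility: w0Rw1, w0Rw2
Complete open branch: countermodel on a K-frame, so not valid in K.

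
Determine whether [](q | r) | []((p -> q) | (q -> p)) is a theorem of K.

Valid in K

Tableau for the negation ~([](q | r) | []((p -> q) | (q -> p))):
1. ~([](q | r) | []((p -> q) | (q -> p))), u
2. ~[](q | r), u
3. ~[]((p -> q) | (q -> p)), u
4. ~(q | r), v
5. ~q, v
6. ~r, v
7. ~((p -> q) | (q -> p)), w
8. ~(p -> q), w
9. ~(q -> p), w
10. p, w
11. ~q, w
12. q, w
13. ~p, w
Accessibility: uRv, uRw
Branch closes: q and ~q both at w.
Every branch of the negation's tableau closes; the branch above is one of them.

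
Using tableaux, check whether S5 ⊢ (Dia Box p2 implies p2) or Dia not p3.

Tableau for the negation not ((Dia Box p2 implies p2) or Dia not p3):
1. not ((Dia Box p2 implies p2) or Dia not p3), 0
2. not (Dia Box p2 implies p2), 0
3. not Dia not p3, 0
4. Dia Box p2, 0
5. not p2, 0
6. p3, 0
7. Box p2, 1
8. p3, 1
9. p2, 0
Accessibility: 0R0, 0R1, 1R0, 1R1
Branch closes: p2 and not p2 both at 0.
Every branch of the negation's tableau closes; the branch above is one of them.

Yes, valid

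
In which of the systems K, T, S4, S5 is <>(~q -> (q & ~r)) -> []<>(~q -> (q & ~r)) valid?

S4-tableau for the negation ~(<>(~q -> (q & ~r)) -> []<>(~q -> (q & ~r))):
1. ~(<>(~q -> (q & ~r)) -> []<>(~q -> (q & ~r))), 0
2. <>(~q -> (q & ~r)), 0   [~->-rule on 1]
3. ~[]<>(~q -> (q & ~r)), 0   [~->-rule on 1]
4. ~q -> (q & ~r), 1   [<>-rule on 2: fresh world 1, 0R1]
5. q & ~r, 1   [->-rule on 4 (branches; this branch)]
6. q, 1   [&-rule on 5]
7. ~r, 1   [&-rule on 5]
8. ~<>(~q -> (q & ~r)), 2   [~[]-rule on 3: fresh world 2, 0R2]
9. ~(~q -> (q & ~r)), 2   [~<>-rule on 8 via 2R2]
10. ~q, 2   [~->-rule on 9]
11. ~(q & ~r), 2   [~->-rule on 9]
12. r, 2   [~&-rule on 11 (branches; this branch)]
Accessibility: 0R0, 0R1, 0R2, 1R1, 2R2
Complete open branch: countermodel on an S4-frame, so not valid in S4, nor in K, T (the same frame is also a K-frame and a T-frame).
S5-tableau for the negation ~(<>(~q -> (q & ~r)) -> []<>(~q -> (q & ~r))):
1. ~(<>(~q -> (q & ~r)) -> []<>(~q -> (q & ~r))), 0
2. <>(~q -> (q & ~r)), 0   [~->-rule on 1]
3. ~[]<>(~q -> (q & ~r)), 0   [~->-rule on 1]
4. ~q -> (q & ~r), 1   [<>-rule on 2: fresh world 1, 0R1]
5. q & ~r, 1   [->-rule on 4 (branches; this branch)]
6. q, 1   [&-rule on 5]
7. ~r, 1   [&-rule on 5]
8. ~<>(~q -> (q & ~r)), 2   [~[]-rule on 3: fresh world 2, 0R2]
9. ~(~q -> (q & ~r)), 0   [~<>-rule on 8 via 2R0]
10. ~q, 0   [~->-rule on 9]
11. ~(q & ~r), 0   [~->-rule on 9]
12. ~(~q -> (q & ~r)), 1   [~<>-rule on 8 via 2R1]
13. ~q, 1   [~->-rule on 12]
14. ~(q & ~r), 1   [~->-rule on 12]
Accessibility: 0R0, 0R1, 0R2, 1R0, 1R1, 1R2, 2R0, 2R1, 2R2
Branch closes: q and ~q both at 1.
Every branch closes (one shown): valid in S5.

S5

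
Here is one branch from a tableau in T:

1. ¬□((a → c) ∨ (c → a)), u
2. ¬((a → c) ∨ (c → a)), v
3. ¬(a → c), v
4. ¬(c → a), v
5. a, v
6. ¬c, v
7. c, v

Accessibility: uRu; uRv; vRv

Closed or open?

Closed

Both c and ¬c appear at v.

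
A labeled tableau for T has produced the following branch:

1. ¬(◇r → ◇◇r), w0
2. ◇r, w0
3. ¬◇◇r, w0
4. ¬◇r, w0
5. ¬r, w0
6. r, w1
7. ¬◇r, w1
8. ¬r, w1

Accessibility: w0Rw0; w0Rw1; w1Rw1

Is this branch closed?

Both r and ¬r appear at w1.

Closed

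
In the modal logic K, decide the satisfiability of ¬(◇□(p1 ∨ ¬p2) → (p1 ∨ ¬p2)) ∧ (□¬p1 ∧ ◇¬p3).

1. ¬(◇□(p1 ∨ ¬p2) → (p1 ∨ ¬p2)) ∧ (□¬p1 ∧ ◇¬p3), 0
2. ¬(◇□(p1 ∨ ¬p2) → (p1 ∨ ¬p2)), 0
3. □¬p1 ∧ ◇¬p3, 0
4. ◇□(p1 ∨ ¬p2), 0
5. ¬(p1 ∨ ¬p2), 0
6. □¬p1, 0
7. ◇¬p3, 0
8. ¬p1, 0
9. p2, 0
10. □(p1 ∨ ¬p2), 1
11. ¬p1, 1
12. ¬p3, 2
13. ¬p1, 2
Accessibility: 0R1, 0R2

Satisfiable (open branch found)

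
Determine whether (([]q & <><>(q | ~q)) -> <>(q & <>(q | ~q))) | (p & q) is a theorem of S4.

Tableau for the negation ~((([]q & <><>(q | ~q)) -> <>(q & <>(q | ~q))) | (p & q)):
1. ~((([]q & <><>(q | ~q)) -> <>(q & <>(q | ~q))) | (p & q)), u
2. ~(([]q & <><>(q | ~q)) -> <>(q & <>(q | ~q))), u   [~|-rule on 1]
3. ~(p & q), u   [~|-rule on 1]
4. []q & <><>(q | ~q), u   [~->-rule on 2]
5. ~<>(q & <>(q | ~q)), u   [~->-rule on 2]
6. []q, u   [&-rule on 4]
7. <><>(q | ~q), u   [&-rule on 4]
8. ~(q & <>(q | ~q)), u   [~<>-rule on 5 via uRu]
9. q, u   [[]-rule on 6 via uRu]
10. ~p, u   [~&-rule on 3 (branches; this branch)]
11. ~<>(q | ~q), u   [~&-rule on 8 (branches; this branch)]
12. ~(q | ~q), u   [~<>-rule on 11 via uRu]
13. ~q, u   [~|-rule on 12]
Accessibility: uRu
Branch closes: q and ~q both at u.
All branches of the negation close; one closing branch shown above.

Valid in S4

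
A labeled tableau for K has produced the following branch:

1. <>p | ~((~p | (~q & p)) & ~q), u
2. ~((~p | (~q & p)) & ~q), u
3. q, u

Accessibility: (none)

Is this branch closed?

Not closed

There is no literal clash: for every atom and world, at most one sign appears.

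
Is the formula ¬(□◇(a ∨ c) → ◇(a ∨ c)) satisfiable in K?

Satisfiable (open branch found)

1. ¬(□◇(a ∨ c) → ◇(a ∨ c)), u
2. □◇(a ∨ c), u
3. ¬◇(a ∨ c), u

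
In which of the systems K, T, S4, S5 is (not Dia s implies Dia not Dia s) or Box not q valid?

T, S4, S5

K-tableau for the negation not ((not Dia s implies Dia not Dia s) or Box not q):
1. not ((not Dia s implies Dia not Dia s) or Box not q), 0
2. not (not Dia s implies Dia not Dia s), 0
3. not Box not q, 0
4. not Dia s, 0
5. not Dia not Dia s, 0
6. q, 1
7. not s, 1
8. Dia s, 1
9. s, 2
Accessibility: 0R1, 1R2
Complete open branch: countermodel on a K-frame, so not valid in K.
T-tableau for the negation not ((not Dia s implies Dia not Dia s) or Box not q):
1. not ((not Dia s implies Dia not Dia s) or Box not q), 0
2. not (not Dia s implies Dia not Dia s), 0
3. not Box not q, 0
4. not Dia s, 0
5. not Dia not Dia s, 0
6. not s, 0
7. Dia s, 0
8. q, 1
9. not s, 1
10. Dia s, 1
11. s, 2
12. not s, 2
Accessibility: 0R0, 0R1, 0R2, 1R1, 2R2
Branch closes: s and not s both at 2.
Every branch closes (one shown): valid in T, hence also in S4, S5 (every theorem of T is a theorem of S4 and S5).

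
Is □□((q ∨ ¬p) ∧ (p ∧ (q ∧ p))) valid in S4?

Tableau for the negation ¬□□((q ∨ ¬p) ∧ (p ∧ (q ∧ p))):
1. ¬□□((q ∨ ¬p) ∧ (p ∧ (q ∧ p))), w0
2. ¬□((q ∨ ¬p) ∧ (p ∧ (q ∧ p))), w1   [¬□-rule on 1: fresh world w1, w0Rw1]
3. ¬((q ∨ ¬p) ∧ (p ∧ (q ∧ p))), w2   [¬□-rule on 2: fresh world w2, w1Rw2]
4. ¬(p ∧ (q ∧ p)), w2   [¬∧-rule on 3 (branches; this branch)]
5. ¬(q ∧ p), w2   [¬∧-rule on 4 (branches; this branch)]
6. ¬p, w2   [¬∧-rule on 5 (branches; this branch)]
Accessibility: w0Rw0, w0Rw1, w0Rw2, w1Rw1, w1Rw2, w2Rw2
The negation has an open branch (countermodel exists).

No, not valid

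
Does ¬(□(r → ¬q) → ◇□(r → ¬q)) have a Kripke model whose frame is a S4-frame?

1. ¬(□(r → ¬q) → ◇□(r → ¬q)), w0
2. □(r → ¬q), w0   [¬→-rule on 1]
3. ¬◇□(r → ¬q), w0   [¬→-rule on 1]
4. r → ¬q, w0   [□-rule on 2 via w0Rw0]
5. ¬□(r → ¬q), w0   [¬◇-rule on 3 via w0Rw0]
6. ¬q, w0   [→-rule on 4 (branches; this branch)]
7. ¬(r → ¬q), w1   [¬□-rule on 5: fresh world w1, w0Rw1]
8. r, w1   [¬→-rule on 7]
9. q, w1   [¬→-rule on 7]
10. r → ¬q, w1   [□-rule on 2 via w0Rw1]
11. ¬□(r → ¬q), w1   [¬◇-rule on 3 via w0Rw1]
12. ¬q, w1   [→-rule on 10 (branches; this branch)]
Accessibility: w0Rw0, w0Rw1, w1Rw1
Branch closes: q and ¬q both at w1.
Every branch closes; the branch above is one of them.

No, unsatisfiable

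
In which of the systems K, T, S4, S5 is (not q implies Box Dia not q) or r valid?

S4-tableau for the negation not ((not q implies Box Dia not q) or r):
1. not ((not q implies Box Dia not q) or r), 0
2. not (not q implies Box Dia not q), 0
3. not r, 0
4. not q, 0
5. not Box Dia not q, 0
6. not Dia not q, 1
7. q, 1
Accessibility: 0R0, 0R1, 1R1
Complete open branch: countermodel on an S4-frame, so not valid in S4, nor in K, T (the same frame is also a K-frame and a T-frame).
S5-tableau for the negation not ((not q implies Box Dia not q) or r):
1. not ((not q implies Box Dia not q) or r), 0
2. not (not q implies Box Dia not q), 0
3. not r, 0
4. not q, 0
5. not Box Dia not q, 0
6. not Dia not q, 1
7. q, 0
Accessibility: 0R0, 0R1, 1R0, 1R1
Branch closes: q and not q both at 0.
Every branch closes (one shown): valid in S5.

S5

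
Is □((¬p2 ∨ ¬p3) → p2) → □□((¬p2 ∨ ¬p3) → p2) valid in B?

Tableau for the negation ¬(□((¬p2 ∨ ¬p3) → p2) → □□((¬p2 ∨ ¬p3) → p2)):
1. ¬(□((¬p2 ∨ ¬p3) → p2) → □□((¬p2 ∨ ¬p3) → p2)), u
2. □((¬p2 ∨ ¬p3) → p2), u   [¬→-rule on 1]
3. ¬□□((¬p2 ∨ ¬p3) → p2), u   [¬→-rule on 1]
4. (¬p2 ∨ ¬p3) → p2, u   [□-rule on 2 via uRu]
5. p2, u   [→-rule on 4 (branches; this branch)]
6. ¬□((¬p2 ∨ ¬p3) → p2), v   [¬□-rule on 3: fresh world v, uRv]
7. (¬p2 ∨ ¬p3) → p2, v   [□-rule on 2 via uRv]
8. p2, v   [→-rule on 7 (branches; this branch)]
9. ¬((¬p2 ∨ ¬p3) → p2), w   [¬□-rule on 6: fresh world w, vRw]
10. ¬p2 ∨ ¬p3, w   [¬→-rule on 9]
11. ¬p2, w   [¬→-rule on 9]
12. ¬p3, w   [∨-rule on 10 (branches; this branch)]
Accessibility: uRu, uRv, vRu, vRv, vRw, wRv, wRw
The negation has an open branch (countermodel exists).

Invalid (countermodel exists)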